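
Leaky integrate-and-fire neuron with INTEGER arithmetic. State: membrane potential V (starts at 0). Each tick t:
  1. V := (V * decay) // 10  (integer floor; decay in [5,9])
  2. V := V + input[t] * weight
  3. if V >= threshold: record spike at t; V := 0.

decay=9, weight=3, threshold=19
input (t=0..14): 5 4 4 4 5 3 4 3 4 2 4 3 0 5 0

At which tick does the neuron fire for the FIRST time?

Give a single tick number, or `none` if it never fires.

t=0: input=5 -> V=15
t=1: input=4 -> V=0 FIRE
t=2: input=4 -> V=12
t=3: input=4 -> V=0 FIRE
t=4: input=5 -> V=15
t=5: input=3 -> V=0 FIRE
t=6: input=4 -> V=12
t=7: input=3 -> V=0 FIRE
t=8: input=4 -> V=12
t=9: input=2 -> V=16
t=10: input=4 -> V=0 FIRE
t=11: input=3 -> V=9
t=12: input=0 -> V=8
t=13: input=5 -> V=0 FIRE
t=14: input=0 -> V=0

Answer: 1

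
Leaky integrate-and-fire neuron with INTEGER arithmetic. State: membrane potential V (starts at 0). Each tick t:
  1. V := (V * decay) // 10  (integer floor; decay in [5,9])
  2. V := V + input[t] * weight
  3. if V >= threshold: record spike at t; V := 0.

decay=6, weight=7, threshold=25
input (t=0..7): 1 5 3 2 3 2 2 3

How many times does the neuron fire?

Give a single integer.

Answer: 4

Derivation:
t=0: input=1 -> V=7
t=1: input=5 -> V=0 FIRE
t=2: input=3 -> V=21
t=3: input=2 -> V=0 FIRE
t=4: input=3 -> V=21
t=5: input=2 -> V=0 FIRE
t=6: input=2 -> V=14
t=7: input=3 -> V=0 FIRE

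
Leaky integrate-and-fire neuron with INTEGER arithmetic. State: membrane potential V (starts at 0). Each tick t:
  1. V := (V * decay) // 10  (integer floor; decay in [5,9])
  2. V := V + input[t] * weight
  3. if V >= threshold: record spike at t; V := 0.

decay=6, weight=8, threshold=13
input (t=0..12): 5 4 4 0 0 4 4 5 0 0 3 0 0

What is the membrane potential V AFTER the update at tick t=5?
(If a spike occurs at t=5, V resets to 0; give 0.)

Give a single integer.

Answer: 0

Derivation:
t=0: input=5 -> V=0 FIRE
t=1: input=4 -> V=0 FIRE
t=2: input=4 -> V=0 FIRE
t=3: input=0 -> V=0
t=4: input=0 -> V=0
t=5: input=4 -> V=0 FIRE
t=6: input=4 -> V=0 FIRE
t=7: input=5 -> V=0 FIRE
t=8: input=0 -> V=0
t=9: input=0 -> V=0
t=10: input=3 -> V=0 FIRE
t=11: input=0 -> V=0
t=12: input=0 -> V=0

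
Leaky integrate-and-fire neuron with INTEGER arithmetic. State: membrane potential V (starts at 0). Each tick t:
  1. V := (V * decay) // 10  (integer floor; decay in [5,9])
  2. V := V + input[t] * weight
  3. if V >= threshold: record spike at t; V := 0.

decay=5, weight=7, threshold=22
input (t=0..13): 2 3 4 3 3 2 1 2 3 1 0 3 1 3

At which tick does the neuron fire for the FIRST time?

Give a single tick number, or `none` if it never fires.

t=0: input=2 -> V=14
t=1: input=3 -> V=0 FIRE
t=2: input=4 -> V=0 FIRE
t=3: input=3 -> V=21
t=4: input=3 -> V=0 FIRE
t=5: input=2 -> V=14
t=6: input=1 -> V=14
t=7: input=2 -> V=21
t=8: input=3 -> V=0 FIRE
t=9: input=1 -> V=7
t=10: input=0 -> V=3
t=11: input=3 -> V=0 FIRE
t=12: input=1 -> V=7
t=13: input=3 -> V=0 FIRE

Answer: 1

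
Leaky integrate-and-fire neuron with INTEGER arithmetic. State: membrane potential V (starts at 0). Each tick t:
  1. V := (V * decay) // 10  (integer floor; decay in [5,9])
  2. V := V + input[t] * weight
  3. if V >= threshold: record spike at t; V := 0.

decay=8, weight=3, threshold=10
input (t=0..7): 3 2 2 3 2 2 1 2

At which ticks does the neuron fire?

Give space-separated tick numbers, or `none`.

t=0: input=3 -> V=9
t=1: input=2 -> V=0 FIRE
t=2: input=2 -> V=6
t=3: input=3 -> V=0 FIRE
t=4: input=2 -> V=6
t=5: input=2 -> V=0 FIRE
t=6: input=1 -> V=3
t=7: input=2 -> V=8

Answer: 1 3 5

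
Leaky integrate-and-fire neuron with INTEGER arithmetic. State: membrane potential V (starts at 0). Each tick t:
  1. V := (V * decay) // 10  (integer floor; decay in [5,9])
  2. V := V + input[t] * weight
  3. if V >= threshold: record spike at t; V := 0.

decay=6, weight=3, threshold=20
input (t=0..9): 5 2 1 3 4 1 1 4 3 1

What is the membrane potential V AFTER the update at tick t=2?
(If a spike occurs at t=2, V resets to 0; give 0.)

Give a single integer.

t=0: input=5 -> V=15
t=1: input=2 -> V=15
t=2: input=1 -> V=12
t=3: input=3 -> V=16
t=4: input=4 -> V=0 FIRE
t=5: input=1 -> V=3
t=6: input=1 -> V=4
t=7: input=4 -> V=14
t=8: input=3 -> V=17
t=9: input=1 -> V=13

Answer: 12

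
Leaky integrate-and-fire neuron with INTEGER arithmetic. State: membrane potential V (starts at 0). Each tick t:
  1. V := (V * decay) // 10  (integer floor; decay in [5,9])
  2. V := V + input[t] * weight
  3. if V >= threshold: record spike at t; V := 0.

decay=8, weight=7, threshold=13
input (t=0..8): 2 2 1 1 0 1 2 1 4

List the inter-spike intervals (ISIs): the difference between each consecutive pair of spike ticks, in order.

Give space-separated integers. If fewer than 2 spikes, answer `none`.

Answer: 1 4 1 2

Derivation:
t=0: input=2 -> V=0 FIRE
t=1: input=2 -> V=0 FIRE
t=2: input=1 -> V=7
t=3: input=1 -> V=12
t=4: input=0 -> V=9
t=5: input=1 -> V=0 FIRE
t=6: input=2 -> V=0 FIRE
t=7: input=1 -> V=7
t=8: input=4 -> V=0 FIRE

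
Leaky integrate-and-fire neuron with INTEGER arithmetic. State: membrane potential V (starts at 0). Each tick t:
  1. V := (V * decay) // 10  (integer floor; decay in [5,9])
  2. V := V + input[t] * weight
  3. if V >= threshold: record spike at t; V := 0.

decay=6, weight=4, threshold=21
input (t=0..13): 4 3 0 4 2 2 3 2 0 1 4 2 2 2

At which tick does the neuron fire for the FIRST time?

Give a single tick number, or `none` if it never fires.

Answer: 1

Derivation:
t=0: input=4 -> V=16
t=1: input=3 -> V=0 FIRE
t=2: input=0 -> V=0
t=3: input=4 -> V=16
t=4: input=2 -> V=17
t=5: input=2 -> V=18
t=6: input=3 -> V=0 FIRE
t=7: input=2 -> V=8
t=8: input=0 -> V=4
t=9: input=1 -> V=6
t=10: input=4 -> V=19
t=11: input=2 -> V=19
t=12: input=2 -> V=19
t=13: input=2 -> V=19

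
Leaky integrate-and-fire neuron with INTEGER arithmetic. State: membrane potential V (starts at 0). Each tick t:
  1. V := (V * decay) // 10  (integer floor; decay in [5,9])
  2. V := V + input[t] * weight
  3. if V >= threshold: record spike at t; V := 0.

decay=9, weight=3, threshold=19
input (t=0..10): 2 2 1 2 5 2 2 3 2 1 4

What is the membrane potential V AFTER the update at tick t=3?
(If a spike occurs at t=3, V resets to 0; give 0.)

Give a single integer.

Answer: 16

Derivation:
t=0: input=2 -> V=6
t=1: input=2 -> V=11
t=2: input=1 -> V=12
t=3: input=2 -> V=16
t=4: input=5 -> V=0 FIRE
t=5: input=2 -> V=6
t=6: input=2 -> V=11
t=7: input=3 -> V=18
t=8: input=2 -> V=0 FIRE
t=9: input=1 -> V=3
t=10: input=4 -> V=14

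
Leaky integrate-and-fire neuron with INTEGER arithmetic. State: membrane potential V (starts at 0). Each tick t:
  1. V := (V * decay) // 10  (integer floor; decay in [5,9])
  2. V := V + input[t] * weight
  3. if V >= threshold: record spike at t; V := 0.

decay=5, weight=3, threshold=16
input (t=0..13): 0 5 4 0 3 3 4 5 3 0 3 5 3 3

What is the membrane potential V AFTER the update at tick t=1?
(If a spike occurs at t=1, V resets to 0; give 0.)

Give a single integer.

t=0: input=0 -> V=0
t=1: input=5 -> V=15
t=2: input=4 -> V=0 FIRE
t=3: input=0 -> V=0
t=4: input=3 -> V=9
t=5: input=3 -> V=13
t=6: input=4 -> V=0 FIRE
t=7: input=5 -> V=15
t=8: input=3 -> V=0 FIRE
t=9: input=0 -> V=0
t=10: input=3 -> V=9
t=11: input=5 -> V=0 FIRE
t=12: input=3 -> V=9
t=13: input=3 -> V=13

Answer: 15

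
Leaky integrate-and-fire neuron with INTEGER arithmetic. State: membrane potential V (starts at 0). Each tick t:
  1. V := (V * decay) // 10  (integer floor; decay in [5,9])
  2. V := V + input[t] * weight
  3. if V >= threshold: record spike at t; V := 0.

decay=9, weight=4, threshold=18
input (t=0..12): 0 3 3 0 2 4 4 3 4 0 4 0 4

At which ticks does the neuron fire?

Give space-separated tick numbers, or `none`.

t=0: input=0 -> V=0
t=1: input=3 -> V=12
t=2: input=3 -> V=0 FIRE
t=3: input=0 -> V=0
t=4: input=2 -> V=8
t=5: input=4 -> V=0 FIRE
t=6: input=4 -> V=16
t=7: input=3 -> V=0 FIRE
t=8: input=4 -> V=16
t=9: input=0 -> V=14
t=10: input=4 -> V=0 FIRE
t=11: input=0 -> V=0
t=12: input=4 -> V=16

Answer: 2 5 7 10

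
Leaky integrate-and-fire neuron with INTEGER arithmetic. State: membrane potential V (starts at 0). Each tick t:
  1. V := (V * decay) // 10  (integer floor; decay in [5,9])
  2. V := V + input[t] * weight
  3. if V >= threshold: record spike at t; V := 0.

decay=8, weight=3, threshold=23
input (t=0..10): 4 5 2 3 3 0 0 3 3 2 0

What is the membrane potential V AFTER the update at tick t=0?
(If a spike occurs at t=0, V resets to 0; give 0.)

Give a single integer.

Answer: 12

Derivation:
t=0: input=4 -> V=12
t=1: input=5 -> V=0 FIRE
t=2: input=2 -> V=6
t=3: input=3 -> V=13
t=4: input=3 -> V=19
t=5: input=0 -> V=15
t=6: input=0 -> V=12
t=7: input=3 -> V=18
t=8: input=3 -> V=0 FIRE
t=9: input=2 -> V=6
t=10: input=0 -> V=4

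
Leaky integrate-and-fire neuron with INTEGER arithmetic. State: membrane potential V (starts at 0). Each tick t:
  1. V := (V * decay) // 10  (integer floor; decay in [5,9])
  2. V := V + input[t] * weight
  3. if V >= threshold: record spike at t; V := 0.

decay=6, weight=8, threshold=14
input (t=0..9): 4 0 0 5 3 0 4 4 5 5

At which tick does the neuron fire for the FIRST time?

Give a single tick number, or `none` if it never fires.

Answer: 0

Derivation:
t=0: input=4 -> V=0 FIRE
t=1: input=0 -> V=0
t=2: input=0 -> V=0
t=3: input=5 -> V=0 FIRE
t=4: input=3 -> V=0 FIRE
t=5: input=0 -> V=0
t=6: input=4 -> V=0 FIRE
t=7: input=4 -> V=0 FIRE
t=8: input=5 -> V=0 FIRE
t=9: input=5 -> V=0 FIRE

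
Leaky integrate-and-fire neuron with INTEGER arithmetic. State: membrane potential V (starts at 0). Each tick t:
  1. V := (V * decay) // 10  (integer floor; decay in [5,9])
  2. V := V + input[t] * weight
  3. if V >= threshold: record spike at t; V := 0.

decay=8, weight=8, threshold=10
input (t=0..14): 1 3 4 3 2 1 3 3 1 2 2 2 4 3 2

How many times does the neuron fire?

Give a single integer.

t=0: input=1 -> V=8
t=1: input=3 -> V=0 FIRE
t=2: input=4 -> V=0 FIRE
t=3: input=3 -> V=0 FIRE
t=4: input=2 -> V=0 FIRE
t=5: input=1 -> V=8
t=6: input=3 -> V=0 FIRE
t=7: input=3 -> V=0 FIRE
t=8: input=1 -> V=8
t=9: input=2 -> V=0 FIRE
t=10: input=2 -> V=0 FIRE
t=11: input=2 -> V=0 FIRE
t=12: input=4 -> V=0 FIRE
t=13: input=3 -> V=0 FIRE
t=14: input=2 -> V=0 FIRE

Answer: 12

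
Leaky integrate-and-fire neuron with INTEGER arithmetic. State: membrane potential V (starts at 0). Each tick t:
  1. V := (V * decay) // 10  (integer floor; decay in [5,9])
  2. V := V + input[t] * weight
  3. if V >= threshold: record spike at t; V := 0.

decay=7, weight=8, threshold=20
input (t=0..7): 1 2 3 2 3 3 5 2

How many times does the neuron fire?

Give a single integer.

Answer: 5

Derivation:
t=0: input=1 -> V=8
t=1: input=2 -> V=0 FIRE
t=2: input=3 -> V=0 FIRE
t=3: input=2 -> V=16
t=4: input=3 -> V=0 FIRE
t=5: input=3 -> V=0 FIRE
t=6: input=5 -> V=0 FIRE
t=7: input=2 -> V=16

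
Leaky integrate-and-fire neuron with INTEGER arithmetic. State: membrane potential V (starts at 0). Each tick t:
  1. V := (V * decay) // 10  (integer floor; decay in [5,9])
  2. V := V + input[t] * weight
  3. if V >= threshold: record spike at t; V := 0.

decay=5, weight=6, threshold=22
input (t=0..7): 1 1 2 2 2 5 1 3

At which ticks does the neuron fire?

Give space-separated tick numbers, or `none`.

Answer: 4 5

Derivation:
t=0: input=1 -> V=6
t=1: input=1 -> V=9
t=2: input=2 -> V=16
t=3: input=2 -> V=20
t=4: input=2 -> V=0 FIRE
t=5: input=5 -> V=0 FIRE
t=6: input=1 -> V=6
t=7: input=3 -> V=21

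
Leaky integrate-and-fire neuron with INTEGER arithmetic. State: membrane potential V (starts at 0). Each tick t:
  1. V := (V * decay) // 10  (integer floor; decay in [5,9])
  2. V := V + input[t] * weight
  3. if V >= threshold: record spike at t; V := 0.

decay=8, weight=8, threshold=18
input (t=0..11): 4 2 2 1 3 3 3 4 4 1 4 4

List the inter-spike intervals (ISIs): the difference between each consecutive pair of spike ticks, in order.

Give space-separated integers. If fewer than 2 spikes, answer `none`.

Answer: 2 2 1 1 1 1 2 1

Derivation:
t=0: input=4 -> V=0 FIRE
t=1: input=2 -> V=16
t=2: input=2 -> V=0 FIRE
t=3: input=1 -> V=8
t=4: input=3 -> V=0 FIRE
t=5: input=3 -> V=0 FIRE
t=6: input=3 -> V=0 FIRE
t=7: input=4 -> V=0 FIRE
t=8: input=4 -> V=0 FIRE
t=9: input=1 -> V=8
t=10: input=4 -> V=0 FIRE
t=11: input=4 -> V=0 FIRE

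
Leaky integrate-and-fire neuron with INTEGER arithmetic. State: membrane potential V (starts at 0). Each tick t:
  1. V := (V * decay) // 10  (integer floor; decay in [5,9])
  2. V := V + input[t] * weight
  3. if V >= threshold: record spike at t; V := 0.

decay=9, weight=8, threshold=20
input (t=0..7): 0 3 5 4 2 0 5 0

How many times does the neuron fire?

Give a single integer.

Answer: 4

Derivation:
t=0: input=0 -> V=0
t=1: input=3 -> V=0 FIRE
t=2: input=5 -> V=0 FIRE
t=3: input=4 -> V=0 FIRE
t=4: input=2 -> V=16
t=5: input=0 -> V=14
t=6: input=5 -> V=0 FIRE
t=7: input=0 -> V=0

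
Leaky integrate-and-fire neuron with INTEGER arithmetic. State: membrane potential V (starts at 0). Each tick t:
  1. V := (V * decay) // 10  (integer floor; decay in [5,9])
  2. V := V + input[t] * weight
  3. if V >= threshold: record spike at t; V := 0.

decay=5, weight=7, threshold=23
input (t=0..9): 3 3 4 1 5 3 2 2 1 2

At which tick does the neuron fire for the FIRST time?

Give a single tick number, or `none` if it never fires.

Answer: 1

Derivation:
t=0: input=3 -> V=21
t=1: input=3 -> V=0 FIRE
t=2: input=4 -> V=0 FIRE
t=3: input=1 -> V=7
t=4: input=5 -> V=0 FIRE
t=5: input=3 -> V=21
t=6: input=2 -> V=0 FIRE
t=7: input=2 -> V=14
t=8: input=1 -> V=14
t=9: input=2 -> V=21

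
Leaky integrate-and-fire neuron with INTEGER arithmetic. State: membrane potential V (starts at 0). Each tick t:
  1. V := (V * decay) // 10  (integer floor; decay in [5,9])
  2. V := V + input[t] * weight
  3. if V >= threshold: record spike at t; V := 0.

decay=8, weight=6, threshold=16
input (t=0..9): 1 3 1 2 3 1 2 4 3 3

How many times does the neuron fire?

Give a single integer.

Answer: 7

Derivation:
t=0: input=1 -> V=6
t=1: input=3 -> V=0 FIRE
t=2: input=1 -> V=6
t=3: input=2 -> V=0 FIRE
t=4: input=3 -> V=0 FIRE
t=5: input=1 -> V=6
t=6: input=2 -> V=0 FIRE
t=7: input=4 -> V=0 FIRE
t=8: input=3 -> V=0 FIRE
t=9: input=3 -> V=0 FIRE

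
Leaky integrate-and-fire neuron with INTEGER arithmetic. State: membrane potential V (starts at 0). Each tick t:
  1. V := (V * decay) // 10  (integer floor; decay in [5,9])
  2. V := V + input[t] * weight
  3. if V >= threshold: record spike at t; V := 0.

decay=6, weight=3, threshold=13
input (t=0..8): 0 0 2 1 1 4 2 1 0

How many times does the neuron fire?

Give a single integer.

Answer: 1

Derivation:
t=0: input=0 -> V=0
t=1: input=0 -> V=0
t=2: input=2 -> V=6
t=3: input=1 -> V=6
t=4: input=1 -> V=6
t=5: input=4 -> V=0 FIRE
t=6: input=2 -> V=6
t=7: input=1 -> V=6
t=8: input=0 -> V=3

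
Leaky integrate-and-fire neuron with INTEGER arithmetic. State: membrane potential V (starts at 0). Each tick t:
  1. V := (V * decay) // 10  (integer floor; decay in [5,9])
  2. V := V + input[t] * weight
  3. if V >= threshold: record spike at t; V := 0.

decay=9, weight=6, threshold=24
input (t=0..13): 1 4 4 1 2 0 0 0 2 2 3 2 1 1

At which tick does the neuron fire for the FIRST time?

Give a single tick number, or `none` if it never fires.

Answer: 1

Derivation:
t=0: input=1 -> V=6
t=1: input=4 -> V=0 FIRE
t=2: input=4 -> V=0 FIRE
t=3: input=1 -> V=6
t=4: input=2 -> V=17
t=5: input=0 -> V=15
t=6: input=0 -> V=13
t=7: input=0 -> V=11
t=8: input=2 -> V=21
t=9: input=2 -> V=0 FIRE
t=10: input=3 -> V=18
t=11: input=2 -> V=0 FIRE
t=12: input=1 -> V=6
t=13: input=1 -> V=11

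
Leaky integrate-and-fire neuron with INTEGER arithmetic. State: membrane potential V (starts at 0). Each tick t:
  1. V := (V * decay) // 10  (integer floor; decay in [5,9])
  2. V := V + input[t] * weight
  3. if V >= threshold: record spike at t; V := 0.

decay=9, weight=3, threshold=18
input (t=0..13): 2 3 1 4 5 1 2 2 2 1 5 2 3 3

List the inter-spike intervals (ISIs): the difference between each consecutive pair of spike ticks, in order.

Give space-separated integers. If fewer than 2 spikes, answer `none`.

Answer: 3 4 3

Derivation:
t=0: input=2 -> V=6
t=1: input=3 -> V=14
t=2: input=1 -> V=15
t=3: input=4 -> V=0 FIRE
t=4: input=5 -> V=15
t=5: input=1 -> V=16
t=6: input=2 -> V=0 FIRE
t=7: input=2 -> V=6
t=8: input=2 -> V=11
t=9: input=1 -> V=12
t=10: input=5 -> V=0 FIRE
t=11: input=2 -> V=6
t=12: input=3 -> V=14
t=13: input=3 -> V=0 FIRE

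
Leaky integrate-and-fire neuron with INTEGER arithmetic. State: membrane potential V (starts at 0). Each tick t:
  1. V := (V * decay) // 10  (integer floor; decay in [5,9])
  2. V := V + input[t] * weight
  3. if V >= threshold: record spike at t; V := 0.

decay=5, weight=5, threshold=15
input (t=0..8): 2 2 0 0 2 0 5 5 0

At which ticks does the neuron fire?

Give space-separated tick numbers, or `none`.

Answer: 1 6 7

Derivation:
t=0: input=2 -> V=10
t=1: input=2 -> V=0 FIRE
t=2: input=0 -> V=0
t=3: input=0 -> V=0
t=4: input=2 -> V=10
t=5: input=0 -> V=5
t=6: input=5 -> V=0 FIRE
t=7: input=5 -> V=0 FIRE
t=8: input=0 -> V=0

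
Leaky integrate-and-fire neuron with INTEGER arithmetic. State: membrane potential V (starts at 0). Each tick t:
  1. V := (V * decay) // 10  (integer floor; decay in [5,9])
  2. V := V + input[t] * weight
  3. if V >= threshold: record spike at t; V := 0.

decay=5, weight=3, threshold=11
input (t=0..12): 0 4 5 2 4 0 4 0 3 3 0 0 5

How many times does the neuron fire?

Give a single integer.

Answer: 6

Derivation:
t=0: input=0 -> V=0
t=1: input=4 -> V=0 FIRE
t=2: input=5 -> V=0 FIRE
t=3: input=2 -> V=6
t=4: input=4 -> V=0 FIRE
t=5: input=0 -> V=0
t=6: input=4 -> V=0 FIRE
t=7: input=0 -> V=0
t=8: input=3 -> V=9
t=9: input=3 -> V=0 FIRE
t=10: input=0 -> V=0
t=11: input=0 -> V=0
t=12: input=5 -> V=0 FIRE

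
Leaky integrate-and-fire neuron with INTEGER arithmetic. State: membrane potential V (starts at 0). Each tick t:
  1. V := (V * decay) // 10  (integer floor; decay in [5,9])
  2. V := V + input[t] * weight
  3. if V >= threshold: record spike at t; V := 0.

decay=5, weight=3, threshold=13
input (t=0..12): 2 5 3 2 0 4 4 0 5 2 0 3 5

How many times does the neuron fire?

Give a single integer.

Answer: 4

Derivation:
t=0: input=2 -> V=6
t=1: input=5 -> V=0 FIRE
t=2: input=3 -> V=9
t=3: input=2 -> V=10
t=4: input=0 -> V=5
t=5: input=4 -> V=0 FIRE
t=6: input=4 -> V=12
t=7: input=0 -> V=6
t=8: input=5 -> V=0 FIRE
t=9: input=2 -> V=6
t=10: input=0 -> V=3
t=11: input=3 -> V=10
t=12: input=5 -> V=0 FIRE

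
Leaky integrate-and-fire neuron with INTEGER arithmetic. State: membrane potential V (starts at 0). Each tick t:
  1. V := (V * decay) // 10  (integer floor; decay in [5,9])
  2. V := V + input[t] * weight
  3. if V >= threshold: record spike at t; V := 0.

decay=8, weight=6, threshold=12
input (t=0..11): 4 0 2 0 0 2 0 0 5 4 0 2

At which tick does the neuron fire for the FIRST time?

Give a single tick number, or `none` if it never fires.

t=0: input=4 -> V=0 FIRE
t=1: input=0 -> V=0
t=2: input=2 -> V=0 FIRE
t=3: input=0 -> V=0
t=4: input=0 -> V=0
t=5: input=2 -> V=0 FIRE
t=6: input=0 -> V=0
t=7: input=0 -> V=0
t=8: input=5 -> V=0 FIRE
t=9: input=4 -> V=0 FIRE
t=10: input=0 -> V=0
t=11: input=2 -> V=0 FIRE

Answer: 0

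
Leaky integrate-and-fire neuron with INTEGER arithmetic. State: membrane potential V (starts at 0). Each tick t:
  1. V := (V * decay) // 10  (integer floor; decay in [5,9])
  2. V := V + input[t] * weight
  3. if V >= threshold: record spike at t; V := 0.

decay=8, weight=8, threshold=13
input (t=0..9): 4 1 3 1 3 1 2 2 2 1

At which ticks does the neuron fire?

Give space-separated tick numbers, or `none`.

Answer: 0 2 4 6 7 8

Derivation:
t=0: input=4 -> V=0 FIRE
t=1: input=1 -> V=8
t=2: input=3 -> V=0 FIRE
t=3: input=1 -> V=8
t=4: input=3 -> V=0 FIRE
t=5: input=1 -> V=8
t=6: input=2 -> V=0 FIRE
t=7: input=2 -> V=0 FIRE
t=8: input=2 -> V=0 FIRE
t=9: input=1 -> V=8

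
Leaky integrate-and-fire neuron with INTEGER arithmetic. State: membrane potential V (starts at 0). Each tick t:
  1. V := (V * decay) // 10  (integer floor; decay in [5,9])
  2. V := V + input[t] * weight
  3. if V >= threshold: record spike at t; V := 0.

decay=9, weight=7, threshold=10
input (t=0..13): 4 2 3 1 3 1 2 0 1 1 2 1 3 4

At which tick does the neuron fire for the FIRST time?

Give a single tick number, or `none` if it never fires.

t=0: input=4 -> V=0 FIRE
t=1: input=2 -> V=0 FIRE
t=2: input=3 -> V=0 FIRE
t=3: input=1 -> V=7
t=4: input=3 -> V=0 FIRE
t=5: input=1 -> V=7
t=6: input=2 -> V=0 FIRE
t=7: input=0 -> V=0
t=8: input=1 -> V=7
t=9: input=1 -> V=0 FIRE
t=10: input=2 -> V=0 FIRE
t=11: input=1 -> V=7
t=12: input=3 -> V=0 FIRE
t=13: input=4 -> V=0 FIRE

Answer: 0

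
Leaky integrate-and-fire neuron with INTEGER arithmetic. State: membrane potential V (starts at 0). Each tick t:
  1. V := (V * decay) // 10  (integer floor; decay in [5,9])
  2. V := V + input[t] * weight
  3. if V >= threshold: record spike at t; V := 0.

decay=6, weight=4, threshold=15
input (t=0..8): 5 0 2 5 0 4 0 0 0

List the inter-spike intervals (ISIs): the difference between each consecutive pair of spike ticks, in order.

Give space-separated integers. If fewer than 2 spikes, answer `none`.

Answer: 3 2

Derivation:
t=0: input=5 -> V=0 FIRE
t=1: input=0 -> V=0
t=2: input=2 -> V=8
t=3: input=5 -> V=0 FIRE
t=4: input=0 -> V=0
t=5: input=4 -> V=0 FIRE
t=6: input=0 -> V=0
t=7: input=0 -> V=0
t=8: input=0 -> V=0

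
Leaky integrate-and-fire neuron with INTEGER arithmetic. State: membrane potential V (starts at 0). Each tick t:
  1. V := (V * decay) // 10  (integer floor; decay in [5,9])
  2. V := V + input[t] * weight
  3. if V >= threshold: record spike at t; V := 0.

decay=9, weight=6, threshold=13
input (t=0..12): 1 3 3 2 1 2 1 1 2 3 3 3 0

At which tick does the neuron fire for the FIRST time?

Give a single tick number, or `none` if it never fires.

t=0: input=1 -> V=6
t=1: input=3 -> V=0 FIRE
t=2: input=3 -> V=0 FIRE
t=3: input=2 -> V=12
t=4: input=1 -> V=0 FIRE
t=5: input=2 -> V=12
t=6: input=1 -> V=0 FIRE
t=7: input=1 -> V=6
t=8: input=2 -> V=0 FIRE
t=9: input=3 -> V=0 FIRE
t=10: input=3 -> V=0 FIRE
t=11: input=3 -> V=0 FIRE
t=12: input=0 -> V=0

Answer: 1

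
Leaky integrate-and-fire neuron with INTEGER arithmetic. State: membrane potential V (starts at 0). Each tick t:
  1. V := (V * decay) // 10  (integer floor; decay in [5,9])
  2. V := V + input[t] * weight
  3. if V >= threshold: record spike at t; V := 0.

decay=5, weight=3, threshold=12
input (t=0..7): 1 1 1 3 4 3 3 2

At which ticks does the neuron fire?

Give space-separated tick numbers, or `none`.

t=0: input=1 -> V=3
t=1: input=1 -> V=4
t=2: input=1 -> V=5
t=3: input=3 -> V=11
t=4: input=4 -> V=0 FIRE
t=5: input=3 -> V=9
t=6: input=3 -> V=0 FIRE
t=7: input=2 -> V=6

Answer: 4 6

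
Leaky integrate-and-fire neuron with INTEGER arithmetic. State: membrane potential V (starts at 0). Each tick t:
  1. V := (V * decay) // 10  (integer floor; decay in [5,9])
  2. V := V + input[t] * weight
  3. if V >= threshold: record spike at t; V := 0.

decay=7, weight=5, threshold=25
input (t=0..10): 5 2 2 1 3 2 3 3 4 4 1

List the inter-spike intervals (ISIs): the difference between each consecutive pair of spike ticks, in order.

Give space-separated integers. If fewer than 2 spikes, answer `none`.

t=0: input=5 -> V=0 FIRE
t=1: input=2 -> V=10
t=2: input=2 -> V=17
t=3: input=1 -> V=16
t=4: input=3 -> V=0 FIRE
t=5: input=2 -> V=10
t=6: input=3 -> V=22
t=7: input=3 -> V=0 FIRE
t=8: input=4 -> V=20
t=9: input=4 -> V=0 FIRE
t=10: input=1 -> V=5

Answer: 4 3 2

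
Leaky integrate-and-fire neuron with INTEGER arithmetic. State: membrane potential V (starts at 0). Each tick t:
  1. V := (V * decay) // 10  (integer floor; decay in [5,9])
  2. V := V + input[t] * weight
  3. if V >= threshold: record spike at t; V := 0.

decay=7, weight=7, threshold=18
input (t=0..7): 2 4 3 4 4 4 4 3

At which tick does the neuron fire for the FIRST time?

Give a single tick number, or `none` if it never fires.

t=0: input=2 -> V=14
t=1: input=4 -> V=0 FIRE
t=2: input=3 -> V=0 FIRE
t=3: input=4 -> V=0 FIRE
t=4: input=4 -> V=0 FIRE
t=5: input=4 -> V=0 FIRE
t=6: input=4 -> V=0 FIRE
t=7: input=3 -> V=0 FIRE

Answer: 1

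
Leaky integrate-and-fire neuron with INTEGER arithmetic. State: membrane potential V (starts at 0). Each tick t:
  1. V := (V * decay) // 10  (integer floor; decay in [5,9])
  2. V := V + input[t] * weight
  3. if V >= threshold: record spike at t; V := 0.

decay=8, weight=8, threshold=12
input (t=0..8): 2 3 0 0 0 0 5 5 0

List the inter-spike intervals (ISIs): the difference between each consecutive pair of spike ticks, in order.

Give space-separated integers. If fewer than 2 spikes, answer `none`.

t=0: input=2 -> V=0 FIRE
t=1: input=3 -> V=0 FIRE
t=2: input=0 -> V=0
t=3: input=0 -> V=0
t=4: input=0 -> V=0
t=5: input=0 -> V=0
t=6: input=5 -> V=0 FIRE
t=7: input=5 -> V=0 FIRE
t=8: input=0 -> V=0

Answer: 1 5 1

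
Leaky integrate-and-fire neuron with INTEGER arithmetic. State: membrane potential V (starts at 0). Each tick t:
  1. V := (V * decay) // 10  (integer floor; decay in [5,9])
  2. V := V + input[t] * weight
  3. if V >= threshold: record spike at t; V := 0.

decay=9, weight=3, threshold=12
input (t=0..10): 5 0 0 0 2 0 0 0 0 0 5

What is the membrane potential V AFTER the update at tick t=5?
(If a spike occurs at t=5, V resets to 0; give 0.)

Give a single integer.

t=0: input=5 -> V=0 FIRE
t=1: input=0 -> V=0
t=2: input=0 -> V=0
t=3: input=0 -> V=0
t=4: input=2 -> V=6
t=5: input=0 -> V=5
t=6: input=0 -> V=4
t=7: input=0 -> V=3
t=8: input=0 -> V=2
t=9: input=0 -> V=1
t=10: input=5 -> V=0 FIRE

Answer: 5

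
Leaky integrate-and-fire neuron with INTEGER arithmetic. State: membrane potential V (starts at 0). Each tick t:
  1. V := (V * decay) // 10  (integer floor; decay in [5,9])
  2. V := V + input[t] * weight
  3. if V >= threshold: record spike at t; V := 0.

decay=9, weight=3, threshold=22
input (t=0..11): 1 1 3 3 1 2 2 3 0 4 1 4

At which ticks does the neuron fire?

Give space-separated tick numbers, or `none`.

t=0: input=1 -> V=3
t=1: input=1 -> V=5
t=2: input=3 -> V=13
t=3: input=3 -> V=20
t=4: input=1 -> V=21
t=5: input=2 -> V=0 FIRE
t=6: input=2 -> V=6
t=7: input=3 -> V=14
t=8: input=0 -> V=12
t=9: input=4 -> V=0 FIRE
t=10: input=1 -> V=3
t=11: input=4 -> V=14

Answer: 5 9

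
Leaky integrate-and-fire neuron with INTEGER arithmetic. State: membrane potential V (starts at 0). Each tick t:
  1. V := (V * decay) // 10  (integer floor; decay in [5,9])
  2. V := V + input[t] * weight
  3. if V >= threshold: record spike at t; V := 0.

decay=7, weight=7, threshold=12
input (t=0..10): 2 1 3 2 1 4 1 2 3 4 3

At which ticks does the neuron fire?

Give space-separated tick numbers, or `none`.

Answer: 0 2 3 5 7 8 9 10

Derivation:
t=0: input=2 -> V=0 FIRE
t=1: input=1 -> V=7
t=2: input=3 -> V=0 FIRE
t=3: input=2 -> V=0 FIRE
t=4: input=1 -> V=7
t=5: input=4 -> V=0 FIRE
t=6: input=1 -> V=7
t=7: input=2 -> V=0 FIRE
t=8: input=3 -> V=0 FIRE
t=9: input=4 -> V=0 FIRE
t=10: input=3 -> V=0 FIRE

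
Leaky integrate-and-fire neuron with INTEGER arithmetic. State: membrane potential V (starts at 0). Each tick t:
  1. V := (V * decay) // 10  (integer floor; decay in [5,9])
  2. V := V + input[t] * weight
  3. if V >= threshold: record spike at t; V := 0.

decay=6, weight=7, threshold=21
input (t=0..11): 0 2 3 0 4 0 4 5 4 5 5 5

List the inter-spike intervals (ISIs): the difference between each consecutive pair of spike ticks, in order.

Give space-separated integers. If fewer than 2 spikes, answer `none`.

Answer: 2 2 1 1 1 1 1

Derivation:
t=0: input=0 -> V=0
t=1: input=2 -> V=14
t=2: input=3 -> V=0 FIRE
t=3: input=0 -> V=0
t=4: input=4 -> V=0 FIRE
t=5: input=0 -> V=0
t=6: input=4 -> V=0 FIRE
t=7: input=5 -> V=0 FIRE
t=8: input=4 -> V=0 FIRE
t=9: input=5 -> V=0 FIRE
t=10: input=5 -> V=0 FIRE
t=11: input=5 -> V=0 FIRE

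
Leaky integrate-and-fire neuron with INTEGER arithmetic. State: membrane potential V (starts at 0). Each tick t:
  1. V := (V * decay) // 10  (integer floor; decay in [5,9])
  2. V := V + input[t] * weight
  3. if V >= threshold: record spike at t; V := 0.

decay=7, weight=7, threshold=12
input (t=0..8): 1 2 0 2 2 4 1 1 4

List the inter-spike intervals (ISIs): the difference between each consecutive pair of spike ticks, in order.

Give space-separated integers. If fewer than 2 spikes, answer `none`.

t=0: input=1 -> V=7
t=1: input=2 -> V=0 FIRE
t=2: input=0 -> V=0
t=3: input=2 -> V=0 FIRE
t=4: input=2 -> V=0 FIRE
t=5: input=4 -> V=0 FIRE
t=6: input=1 -> V=7
t=7: input=1 -> V=11
t=8: input=4 -> V=0 FIRE

Answer: 2 1 1 3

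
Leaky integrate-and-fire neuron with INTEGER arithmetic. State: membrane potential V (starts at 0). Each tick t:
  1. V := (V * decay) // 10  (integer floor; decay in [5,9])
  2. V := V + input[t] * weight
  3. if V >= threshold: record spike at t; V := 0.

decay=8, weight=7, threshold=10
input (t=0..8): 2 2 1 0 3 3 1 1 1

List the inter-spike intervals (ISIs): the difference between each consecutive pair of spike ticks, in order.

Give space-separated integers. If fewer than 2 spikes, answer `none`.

t=0: input=2 -> V=0 FIRE
t=1: input=2 -> V=0 FIRE
t=2: input=1 -> V=7
t=3: input=0 -> V=5
t=4: input=3 -> V=0 FIRE
t=5: input=3 -> V=0 FIRE
t=6: input=1 -> V=7
t=7: input=1 -> V=0 FIRE
t=8: input=1 -> V=7

Answer: 1 3 1 2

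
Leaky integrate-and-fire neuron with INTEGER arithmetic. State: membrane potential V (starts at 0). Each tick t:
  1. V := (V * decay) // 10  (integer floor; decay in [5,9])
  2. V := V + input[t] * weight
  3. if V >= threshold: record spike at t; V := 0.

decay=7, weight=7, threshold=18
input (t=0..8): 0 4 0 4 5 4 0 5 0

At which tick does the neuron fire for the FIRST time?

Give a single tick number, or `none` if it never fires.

t=0: input=0 -> V=0
t=1: input=4 -> V=0 FIRE
t=2: input=0 -> V=0
t=3: input=4 -> V=0 FIRE
t=4: input=5 -> V=0 FIRE
t=5: input=4 -> V=0 FIRE
t=6: input=0 -> V=0
t=7: input=5 -> V=0 FIRE
t=8: input=0 -> V=0

Answer: 1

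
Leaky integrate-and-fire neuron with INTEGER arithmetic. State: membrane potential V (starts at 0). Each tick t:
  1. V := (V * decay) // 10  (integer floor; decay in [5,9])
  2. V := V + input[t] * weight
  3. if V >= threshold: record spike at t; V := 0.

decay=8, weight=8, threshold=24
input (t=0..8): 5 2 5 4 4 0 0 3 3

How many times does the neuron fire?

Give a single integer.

t=0: input=5 -> V=0 FIRE
t=1: input=2 -> V=16
t=2: input=5 -> V=0 FIRE
t=3: input=4 -> V=0 FIRE
t=4: input=4 -> V=0 FIRE
t=5: input=0 -> V=0
t=6: input=0 -> V=0
t=7: input=3 -> V=0 FIRE
t=8: input=3 -> V=0 FIRE

Answer: 6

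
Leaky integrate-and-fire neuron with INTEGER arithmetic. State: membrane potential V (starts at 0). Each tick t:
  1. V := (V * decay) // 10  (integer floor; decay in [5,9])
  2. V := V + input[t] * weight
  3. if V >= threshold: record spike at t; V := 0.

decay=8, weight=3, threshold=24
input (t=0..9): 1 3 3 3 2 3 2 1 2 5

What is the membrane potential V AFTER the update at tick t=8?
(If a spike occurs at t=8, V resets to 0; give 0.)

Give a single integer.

t=0: input=1 -> V=3
t=1: input=3 -> V=11
t=2: input=3 -> V=17
t=3: input=3 -> V=22
t=4: input=2 -> V=23
t=5: input=3 -> V=0 FIRE
t=6: input=2 -> V=6
t=7: input=1 -> V=7
t=8: input=2 -> V=11
t=9: input=5 -> V=23

Answer: 11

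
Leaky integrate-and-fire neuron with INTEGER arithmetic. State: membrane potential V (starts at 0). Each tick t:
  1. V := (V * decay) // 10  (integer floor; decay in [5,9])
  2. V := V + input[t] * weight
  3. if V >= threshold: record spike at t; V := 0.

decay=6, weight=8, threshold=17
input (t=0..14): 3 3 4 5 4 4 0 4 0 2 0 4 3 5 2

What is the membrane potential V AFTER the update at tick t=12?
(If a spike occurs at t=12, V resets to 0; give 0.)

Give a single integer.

Answer: 0

Derivation:
t=0: input=3 -> V=0 FIRE
t=1: input=3 -> V=0 FIRE
t=2: input=4 -> V=0 FIRE
t=3: input=5 -> V=0 FIRE
t=4: input=4 -> V=0 FIRE
t=5: input=4 -> V=0 FIRE
t=6: input=0 -> V=0
t=7: input=4 -> V=0 FIRE
t=8: input=0 -> V=0
t=9: input=2 -> V=16
t=10: input=0 -> V=9
t=11: input=4 -> V=0 FIRE
t=12: input=3 -> V=0 FIRE
t=13: input=5 -> V=0 FIRE
t=14: input=2 -> V=16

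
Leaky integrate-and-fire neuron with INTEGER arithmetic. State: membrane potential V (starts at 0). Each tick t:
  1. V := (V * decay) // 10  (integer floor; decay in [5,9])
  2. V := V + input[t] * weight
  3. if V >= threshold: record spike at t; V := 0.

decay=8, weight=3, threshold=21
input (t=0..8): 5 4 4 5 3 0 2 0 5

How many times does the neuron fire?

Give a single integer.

t=0: input=5 -> V=15
t=1: input=4 -> V=0 FIRE
t=2: input=4 -> V=12
t=3: input=5 -> V=0 FIRE
t=4: input=3 -> V=9
t=5: input=0 -> V=7
t=6: input=2 -> V=11
t=7: input=0 -> V=8
t=8: input=5 -> V=0 FIRE

Answer: 3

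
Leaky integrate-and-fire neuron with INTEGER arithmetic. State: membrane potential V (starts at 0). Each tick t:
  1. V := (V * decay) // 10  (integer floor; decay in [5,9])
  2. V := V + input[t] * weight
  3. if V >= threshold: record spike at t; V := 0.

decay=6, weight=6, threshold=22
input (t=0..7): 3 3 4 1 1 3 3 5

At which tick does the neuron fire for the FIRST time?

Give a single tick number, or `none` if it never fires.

Answer: 1

Derivation:
t=0: input=3 -> V=18
t=1: input=3 -> V=0 FIRE
t=2: input=4 -> V=0 FIRE
t=3: input=1 -> V=6
t=4: input=1 -> V=9
t=5: input=3 -> V=0 FIRE
t=6: input=3 -> V=18
t=7: input=5 -> V=0 FIRE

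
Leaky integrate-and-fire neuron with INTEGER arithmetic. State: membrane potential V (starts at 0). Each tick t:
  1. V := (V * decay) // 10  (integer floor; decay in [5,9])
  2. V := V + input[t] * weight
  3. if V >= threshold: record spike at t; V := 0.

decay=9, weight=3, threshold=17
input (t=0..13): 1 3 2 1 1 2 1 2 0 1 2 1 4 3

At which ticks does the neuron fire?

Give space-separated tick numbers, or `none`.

Answer: 4 11 13

Derivation:
t=0: input=1 -> V=3
t=1: input=3 -> V=11
t=2: input=2 -> V=15
t=3: input=1 -> V=16
t=4: input=1 -> V=0 FIRE
t=5: input=2 -> V=6
t=6: input=1 -> V=8
t=7: input=2 -> V=13
t=8: input=0 -> V=11
t=9: input=1 -> V=12
t=10: input=2 -> V=16
t=11: input=1 -> V=0 FIRE
t=12: input=4 -> V=12
t=13: input=3 -> V=0 FIRE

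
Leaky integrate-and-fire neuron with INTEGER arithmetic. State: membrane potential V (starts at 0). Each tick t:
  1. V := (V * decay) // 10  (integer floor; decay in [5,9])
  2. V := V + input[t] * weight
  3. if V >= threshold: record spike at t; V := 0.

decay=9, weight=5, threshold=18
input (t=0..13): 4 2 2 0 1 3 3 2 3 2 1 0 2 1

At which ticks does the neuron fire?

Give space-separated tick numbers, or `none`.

t=0: input=4 -> V=0 FIRE
t=1: input=2 -> V=10
t=2: input=2 -> V=0 FIRE
t=3: input=0 -> V=0
t=4: input=1 -> V=5
t=5: input=3 -> V=0 FIRE
t=6: input=3 -> V=15
t=7: input=2 -> V=0 FIRE
t=8: input=3 -> V=15
t=9: input=2 -> V=0 FIRE
t=10: input=1 -> V=5
t=11: input=0 -> V=4
t=12: input=2 -> V=13
t=13: input=1 -> V=16

Answer: 0 2 5 7 9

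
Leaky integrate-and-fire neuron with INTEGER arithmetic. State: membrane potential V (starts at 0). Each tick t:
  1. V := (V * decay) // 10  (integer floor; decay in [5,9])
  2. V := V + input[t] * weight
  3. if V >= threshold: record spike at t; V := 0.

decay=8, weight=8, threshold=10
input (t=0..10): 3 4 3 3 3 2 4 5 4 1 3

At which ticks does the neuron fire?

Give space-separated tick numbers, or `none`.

t=0: input=3 -> V=0 FIRE
t=1: input=4 -> V=0 FIRE
t=2: input=3 -> V=0 FIRE
t=3: input=3 -> V=0 FIRE
t=4: input=3 -> V=0 FIRE
t=5: input=2 -> V=0 FIRE
t=6: input=4 -> V=0 FIRE
t=7: input=5 -> V=0 FIRE
t=8: input=4 -> V=0 FIRE
t=9: input=1 -> V=8
t=10: input=3 -> V=0 FIRE

Answer: 0 1 2 3 4 5 6 7 8 10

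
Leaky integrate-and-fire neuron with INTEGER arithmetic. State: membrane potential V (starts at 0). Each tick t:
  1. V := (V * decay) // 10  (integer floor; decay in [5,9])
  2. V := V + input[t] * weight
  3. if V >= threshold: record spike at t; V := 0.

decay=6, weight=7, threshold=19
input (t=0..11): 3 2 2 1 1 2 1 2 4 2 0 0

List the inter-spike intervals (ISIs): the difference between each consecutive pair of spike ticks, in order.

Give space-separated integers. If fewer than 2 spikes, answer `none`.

Answer: 2 3 3

Derivation:
t=0: input=3 -> V=0 FIRE
t=1: input=2 -> V=14
t=2: input=2 -> V=0 FIRE
t=3: input=1 -> V=7
t=4: input=1 -> V=11
t=5: input=2 -> V=0 FIRE
t=6: input=1 -> V=7
t=7: input=2 -> V=18
t=8: input=4 -> V=0 FIRE
t=9: input=2 -> V=14
t=10: input=0 -> V=8
t=11: input=0 -> V=4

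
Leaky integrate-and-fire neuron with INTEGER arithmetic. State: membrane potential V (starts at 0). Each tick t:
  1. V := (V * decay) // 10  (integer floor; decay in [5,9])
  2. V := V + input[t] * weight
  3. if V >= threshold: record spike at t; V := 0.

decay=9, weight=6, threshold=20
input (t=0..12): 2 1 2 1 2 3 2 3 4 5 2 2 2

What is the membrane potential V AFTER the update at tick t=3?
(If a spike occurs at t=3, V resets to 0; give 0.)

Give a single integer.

t=0: input=2 -> V=12
t=1: input=1 -> V=16
t=2: input=2 -> V=0 FIRE
t=3: input=1 -> V=6
t=4: input=2 -> V=17
t=5: input=3 -> V=0 FIRE
t=6: input=2 -> V=12
t=7: input=3 -> V=0 FIRE
t=8: input=4 -> V=0 FIRE
t=9: input=5 -> V=0 FIRE
t=10: input=2 -> V=12
t=11: input=2 -> V=0 FIRE
t=12: input=2 -> V=12

Answer: 6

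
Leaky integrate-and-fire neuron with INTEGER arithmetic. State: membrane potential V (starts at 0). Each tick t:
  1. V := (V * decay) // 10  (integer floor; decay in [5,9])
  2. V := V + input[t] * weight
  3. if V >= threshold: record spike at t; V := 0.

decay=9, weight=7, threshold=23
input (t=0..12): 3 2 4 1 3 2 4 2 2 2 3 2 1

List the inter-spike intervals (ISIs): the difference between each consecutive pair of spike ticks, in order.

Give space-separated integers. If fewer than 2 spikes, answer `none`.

Answer: 1 2 2 2 2

Derivation:
t=0: input=3 -> V=21
t=1: input=2 -> V=0 FIRE
t=2: input=4 -> V=0 FIRE
t=3: input=1 -> V=7
t=4: input=3 -> V=0 FIRE
t=5: input=2 -> V=14
t=6: input=4 -> V=0 FIRE
t=7: input=2 -> V=14
t=8: input=2 -> V=0 FIRE
t=9: input=2 -> V=14
t=10: input=3 -> V=0 FIRE
t=11: input=2 -> V=14
t=12: input=1 -> V=19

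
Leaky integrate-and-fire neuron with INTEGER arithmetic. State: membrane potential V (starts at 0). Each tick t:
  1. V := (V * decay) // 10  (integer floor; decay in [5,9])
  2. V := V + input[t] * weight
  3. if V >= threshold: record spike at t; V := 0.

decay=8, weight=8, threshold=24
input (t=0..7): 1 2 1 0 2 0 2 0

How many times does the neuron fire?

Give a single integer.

Answer: 2

Derivation:
t=0: input=1 -> V=8
t=1: input=2 -> V=22
t=2: input=1 -> V=0 FIRE
t=3: input=0 -> V=0
t=4: input=2 -> V=16
t=5: input=0 -> V=12
t=6: input=2 -> V=0 FIRE
t=7: input=0 -> V=0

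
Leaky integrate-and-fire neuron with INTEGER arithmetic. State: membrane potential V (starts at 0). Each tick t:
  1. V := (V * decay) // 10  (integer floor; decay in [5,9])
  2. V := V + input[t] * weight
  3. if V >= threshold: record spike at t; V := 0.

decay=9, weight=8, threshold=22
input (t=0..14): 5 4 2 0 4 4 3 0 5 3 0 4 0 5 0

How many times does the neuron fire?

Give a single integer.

Answer: 9

Derivation:
t=0: input=5 -> V=0 FIRE
t=1: input=4 -> V=0 FIRE
t=2: input=2 -> V=16
t=3: input=0 -> V=14
t=4: input=4 -> V=0 FIRE
t=5: input=4 -> V=0 FIRE
t=6: input=3 -> V=0 FIRE
t=7: input=0 -> V=0
t=8: input=5 -> V=0 FIRE
t=9: input=3 -> V=0 FIRE
t=10: input=0 -> V=0
t=11: input=4 -> V=0 FIRE
t=12: input=0 -> V=0
t=13: input=5 -> V=0 FIRE
t=14: input=0 -> V=0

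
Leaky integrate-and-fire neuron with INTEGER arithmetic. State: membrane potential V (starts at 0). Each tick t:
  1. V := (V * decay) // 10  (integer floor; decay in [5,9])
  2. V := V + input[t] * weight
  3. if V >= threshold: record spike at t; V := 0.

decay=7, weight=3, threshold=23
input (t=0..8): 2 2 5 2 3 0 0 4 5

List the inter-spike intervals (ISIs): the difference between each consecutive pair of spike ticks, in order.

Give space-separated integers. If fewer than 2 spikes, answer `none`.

Answer: 4

Derivation:
t=0: input=2 -> V=6
t=1: input=2 -> V=10
t=2: input=5 -> V=22
t=3: input=2 -> V=21
t=4: input=3 -> V=0 FIRE
t=5: input=0 -> V=0
t=6: input=0 -> V=0
t=7: input=4 -> V=12
t=8: input=5 -> V=0 FIRE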